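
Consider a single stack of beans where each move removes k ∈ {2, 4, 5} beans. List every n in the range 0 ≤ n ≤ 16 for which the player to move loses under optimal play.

0, 1, 7, 8, 14, 15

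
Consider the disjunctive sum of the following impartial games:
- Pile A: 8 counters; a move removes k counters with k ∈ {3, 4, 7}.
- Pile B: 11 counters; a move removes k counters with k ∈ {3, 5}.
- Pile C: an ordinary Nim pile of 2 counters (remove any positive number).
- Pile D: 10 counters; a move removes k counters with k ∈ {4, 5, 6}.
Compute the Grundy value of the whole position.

1

Build the Grundy sequence for pile A with g(k) = mex{g(k−s) : s ∈ {3, 4, 7}, s ≤ k}:
k:     0  1  2  3  4  5  6  7  8
g(k):  0  0  0  1  1  1  2  2  2
So g(8) = 2.
Grundy values for pile B (subtraction set {3, 5}):
g(0) = mex{} = 0
g(1) = mex{} = 0
g(2) = mex{} = 0
g(3) = mex{0} = 1
g(4) = mex{0} = 1
g(5) = mex{0} = 1
g(6) = mex{0,1} = 2
g(7) = mex{0,1} = 2
g(8) = mex{1} = 0
g(9) = mex{1,2} = 0
g(10) = mex{1,2} = 0
g(11) = mex{0,2} = 1
So g(11) = 1.
Pile C is a plain Nim pile of size 2, so its Grundy value is 2.
Grundy values for pile D (subtraction set {4, 5, 6}):
k:     0  1  2  3  4  5  6  7  8  9 10
g(k):  0  0  0  0  1  1  1  1  2  2  0
So g(10) = 0.
By the Sprague-Grundy theorem, the Grundy value of a sum of independent games is the XOR of the component values.
Combined value = 2 XOR 1 XOR 2 XOR 0 = 1.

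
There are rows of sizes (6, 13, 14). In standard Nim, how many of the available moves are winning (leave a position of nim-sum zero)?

3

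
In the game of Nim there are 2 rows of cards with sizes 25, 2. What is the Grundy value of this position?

27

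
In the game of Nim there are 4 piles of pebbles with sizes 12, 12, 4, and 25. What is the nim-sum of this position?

Write each in binary and XOR column by column:
  01100  (12)
  01100  (12)
  00100  (4)
  11001  (25)
  -----
  11101  (29)

29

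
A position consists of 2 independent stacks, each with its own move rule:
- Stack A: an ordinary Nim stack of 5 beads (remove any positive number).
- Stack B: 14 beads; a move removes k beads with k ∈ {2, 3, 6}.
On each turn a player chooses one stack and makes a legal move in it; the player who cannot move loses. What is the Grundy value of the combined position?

5

Stack A is a plain Nim stack of size 5, so its Grundy value is 5.
For stack B, compute g(0), g(1), … with moves {2, 3, 6}:
g(0) = mex{} = 0
g(1) = mex{} = 0
g(2) = mex{0} = 1
g(3) = mex{0} = 1
g(4) = mex{0,1} = 2
g(5) = mex{1} = 0
g(6) = mex{0,1,2} = 3
g(7) = mex{0,2} = 1
g(8) = mex{0,1,3} = 2
g(9) = mex{1,3} = 0
g(10) = mex{1,2} = 0
g(11) = mex{0,2} = 1
g(12) = mex{0,3} = 1
g(13) = mex{0,1} = 2
g(14) = mex{1,2} = 0
So g(14) = 0.
The value of a disjunctive sum is the nim-sum of the parts.
Combined value = 5 XOR 0 = 5.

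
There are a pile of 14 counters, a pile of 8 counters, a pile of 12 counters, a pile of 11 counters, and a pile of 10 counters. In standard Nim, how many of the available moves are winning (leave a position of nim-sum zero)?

Compute the nim-sum pairwise:
14 XOR 8 = 6
6 XOR 12 = 10
10 XOR 11 = 1
1 XOR 10 = 11
The overall nim-sum is X = 11. A pile of size p has a winning move iff p XOR X < p (reduce it to p XOR X).
  14: 14 XOR 11 = 5 < 14 — winning move (to 5).
  8: 8 XOR 11 = 3 < 8 — winning move (to 3).
  12: 12 XOR 11 = 7 < 12 — winning move (to 7).
  11: 11 XOR 11 = 0 < 11 — winning move (to 0).
  10: 10 XOR 11 = 1 < 10 — winning move (to 1).
That gives 5 winning moves.

5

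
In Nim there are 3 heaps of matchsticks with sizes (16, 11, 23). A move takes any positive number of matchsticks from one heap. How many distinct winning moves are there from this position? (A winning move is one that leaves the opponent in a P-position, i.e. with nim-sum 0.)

Compute the nim-sum pairwise:
16 XOR 11 = 27
27 XOR 23 = 12
The overall nim-sum is X = 12. A heap of size p has a winning move iff p XOR X < p (reduce it to p XOR X).
  16: 16 XOR 12 = 28 ≥ 16 — no move.
  11: 11 XOR 12 = 7 < 11 — winning move (to 7).
  23: 23 XOR 12 = 27 ≥ 23 — no move.
That gives 1 winning move.

1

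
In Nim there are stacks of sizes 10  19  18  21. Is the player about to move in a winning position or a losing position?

Write each in binary and XOR column by column:
  01010  (10)
  10011  (19)
  10010  (18)
  10101  (21)
  -----
  11110  (30)
The nim-sum is 30 ≠ 0, so this is an N-position: the player to move can win.

Winning position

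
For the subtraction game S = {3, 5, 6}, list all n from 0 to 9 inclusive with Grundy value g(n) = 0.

0, 1, 2, 9

Compute g(0), g(1), … for moves {3, 5, 6}:
g(0) = mex{} = 0
g(1) = mex{} = 0
g(2) = mex{} = 0
g(3) = mex{0} = 1
g(4) = mex{0} = 1
g(5) = mex{0} = 1
g(6) = mex{0,1} = 2
g(7) = mex{0,1} = 2
g(8) = mex{0,1} = 2
g(9) = mex{1,2} = 0
The P-positions (g = 0) in 0..9 are 0, 1, 2, 9.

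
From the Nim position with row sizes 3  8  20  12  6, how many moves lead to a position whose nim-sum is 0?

1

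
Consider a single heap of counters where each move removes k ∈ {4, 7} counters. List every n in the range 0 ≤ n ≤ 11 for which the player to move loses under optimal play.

0, 1, 2, 3, 11

Grundy values for subtraction set {4, 7}:
g(0) = mex{} = 0
g(1) = mex{} = 0
g(2) = mex{} = 0
g(3) = mex{} = 0
g(4) = mex{0} = 1
g(5) = mex{0} = 1
g(6) = mex{0} = 1
g(7) = mex{0} = 1
g(8) = mex{0,1} = 2
g(9) = mex{0,1} = 2
g(10) = mex{0,1} = 2
g(11) = mex{1} = 0
The P-positions (g = 0) in 0..11 are 0, 1, 2, 3, 11.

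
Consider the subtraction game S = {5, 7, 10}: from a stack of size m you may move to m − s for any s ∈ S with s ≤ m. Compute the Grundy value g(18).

0

Compute g(0), g(1), … for moves {5, 7, 10}:
k:     0  1  2  3  4  5  6  7  8  9 10 11 12 13 14 15 16 17 18
g(k):  0  0  0  0  0  1  1  1  1  1  2  2  2  2  2  0  0  0  0
So g(18) = 0.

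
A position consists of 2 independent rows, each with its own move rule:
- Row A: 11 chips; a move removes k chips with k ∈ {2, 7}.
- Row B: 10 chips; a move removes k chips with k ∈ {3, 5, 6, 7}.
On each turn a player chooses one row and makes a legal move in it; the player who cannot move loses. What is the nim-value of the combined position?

1

For row A, compute g(0), g(1), … with moves {2, 7}:
k:     0  1  2  3  4  5  6  7  8  9 10 11
g(k):  0  0  1  1  0  0  1  1  2  0  0  1
So g(11) = 1.
Build the Grundy sequence for row B with g(k) = mex{g(k−s) : s ∈ {3, 5, 6, 7}, s ≤ k}:
k:     0  1  2  3  4  5  6  7  8  9 10
g(k):  0  0  0  1  1  1  2  2  2  3  0
So g(10) = 0.
By the Sprague-Grundy theorem, the Grundy value of a sum of independent games is the XOR of the component values.
Combined value = 1 ⊕ 0 = 1.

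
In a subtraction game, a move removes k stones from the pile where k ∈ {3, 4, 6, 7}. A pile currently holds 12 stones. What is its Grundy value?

Compute g(0), g(1), … for moves {3, 4, 6, 7}:
k:     0  1  2  3  4  5  6  7  8  9 10 11 12
g(k):  0  0  0  1  1  1  2  2  2  3  0  0  0
So g(12) = 0.

0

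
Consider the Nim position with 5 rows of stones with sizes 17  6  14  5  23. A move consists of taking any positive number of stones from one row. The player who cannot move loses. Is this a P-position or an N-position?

Write each in binary and XOR column by column:
  10001  (17)
  00110  (6)
  01110  (14)
  00101  (5)
  10111  (23)
  -----
  01011  (11)
The nim-sum is 11 ≠ 0, so this is an N-position: the player to move can win.

N-position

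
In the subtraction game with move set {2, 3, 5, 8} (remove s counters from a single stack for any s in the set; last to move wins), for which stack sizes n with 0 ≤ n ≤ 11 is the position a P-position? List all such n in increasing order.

0, 1, 7, 11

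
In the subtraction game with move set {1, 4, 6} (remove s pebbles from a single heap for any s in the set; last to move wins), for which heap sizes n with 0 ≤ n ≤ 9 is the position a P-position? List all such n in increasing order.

Grundy values for subtraction set {1, 4, 6}:
k:     0  1  2  3  4  5  6  7  8  9
g(k):  0  1  0  1  2  0  1  0  1  2
The P-positions (g = 0) in 0..9 are 0, 2, 5, 7.

0, 2, 5, 7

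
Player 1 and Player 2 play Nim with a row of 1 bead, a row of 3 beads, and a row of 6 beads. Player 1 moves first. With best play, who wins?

Player 1 wins

Write each in binary and XOR column by column:
  001  (1)
  011  (3)
  110  (6)
  ---
  100  (4)
The nim-sum is 4 ≠ 0, so this is an N-position: the player to move can win; Player 1 has a winning move.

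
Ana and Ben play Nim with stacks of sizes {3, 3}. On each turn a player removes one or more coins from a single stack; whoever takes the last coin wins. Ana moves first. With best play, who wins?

Compute the nim-sum pairwise:
3 XOR 3 = 0
The nim-sum is 0, so this is a P-position: the player to move is in a losing position under optimal play; Ana is about to move from it and so loses — Ben wins.

Ben wins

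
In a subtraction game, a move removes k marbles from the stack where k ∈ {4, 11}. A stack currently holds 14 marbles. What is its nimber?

1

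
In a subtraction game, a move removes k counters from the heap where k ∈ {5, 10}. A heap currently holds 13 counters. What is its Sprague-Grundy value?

2

Build the Grundy sequence with g(k) = mex{g(k−s) : s ∈ {5, 10}, s ≤ k}:
g(0) = mex{} = 0
g(1) = mex{} = 0
g(2) = mex{} = 0
g(3) = mex{} = 0
g(4) = mex{} = 0
g(5) = mex{0} = 1
g(6) = mex{0} = 1
g(7) = mex{0} = 1
g(8) = mex{0} = 1
g(9) = mex{0} = 1
g(10) = mex{0,1} = 2
g(11) = mex{0,1} = 2
g(12) = mex{0,1} = 2
g(13) = mex{0,1} = 2
So g(13) = 2.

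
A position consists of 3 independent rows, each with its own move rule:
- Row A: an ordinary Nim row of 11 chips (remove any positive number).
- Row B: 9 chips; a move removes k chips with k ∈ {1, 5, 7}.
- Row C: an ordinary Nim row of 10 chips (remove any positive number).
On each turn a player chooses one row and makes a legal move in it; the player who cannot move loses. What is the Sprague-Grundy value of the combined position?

0

Row A is a plain Nim row of size 11, so its Grundy value is 11.
For row B, compute g(0), g(1), … with moves {1, 5, 7}:
k:     0  1  2  3  4  5  6  7  8  9
g(k):  0  1  0  1  0  1  0  1  0  1
So g(9) = 1.
Row C is a plain Nim row of size 10, so its Grundy value is 10.
By the Sprague-Grundy theorem, the Grundy value of a sum of independent games is the XOR of the component values.
Combined value = 11 XOR 1 XOR 10 = 0.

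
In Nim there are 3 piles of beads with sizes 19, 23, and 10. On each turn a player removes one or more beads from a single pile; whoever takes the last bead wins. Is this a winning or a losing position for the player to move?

Winning position

Compute the nim-sum pairwise:
19 ^ 23 = 4
4 ^ 10 = 14
The nim-sum is 14 ≠ 0, so this is an N-position: the player to move can win.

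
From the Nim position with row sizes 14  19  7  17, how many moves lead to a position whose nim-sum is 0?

1

Bitwise XOR of the heap sizes:
  01110  (14)
  10011  (19)
  00111  (7)
  10001  (17)
  -----
  01011  (11)
The overall nim-sum is X = 11. A row of size p has a winning move iff p XOR X < p (reduce it to p XOR X).
  14: 14 XOR 11 = 5 < 14 — winning move (to 5).
  19: 19 XOR 11 = 24 ≥ 19 — no move.
  7: 7 XOR 11 = 12 ≥ 7 — no move.
  17: 17 XOR 11 = 26 ≥ 17 — no move.
That gives 1 winning move.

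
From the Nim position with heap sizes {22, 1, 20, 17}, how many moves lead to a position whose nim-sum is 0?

Bitwise XOR of the heap sizes:
  10110  (22)
  00001  (1)
  10100  (20)
  10001  (17)
  -----
  10010  (18)
The overall nim-sum is X = 18. A heap of size p has a winning move iff p XOR X < p (reduce it to p XOR X).
  22: 22 XOR 18 = 4 < 22 — winning move (to 4).
  1: 1 XOR 18 = 19 ≥ 1 — no move.
  20: 20 XOR 18 = 6 < 20 — winning move (to 6).
  17: 17 XOR 18 = 3 < 17 — winning move (to 3).
That gives 3 winning moves.

3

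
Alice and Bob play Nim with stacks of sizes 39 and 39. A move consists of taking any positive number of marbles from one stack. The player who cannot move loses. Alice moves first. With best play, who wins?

Compute the nim-sum pairwise:
39 ⊕ 39 = 0
The nim-sum is 0, so this is a P-position: the player to move is in a losing position under optimal play; Alice is about to move from it and so loses — Bob wins.

Bob wins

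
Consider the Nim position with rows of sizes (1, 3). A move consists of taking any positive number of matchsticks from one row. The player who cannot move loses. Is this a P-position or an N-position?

Nim-sum: 1 XOR 3 = 2.
The nim-sum is 2 ≠ 0, so this is an N-position: the player to move can win.

N-position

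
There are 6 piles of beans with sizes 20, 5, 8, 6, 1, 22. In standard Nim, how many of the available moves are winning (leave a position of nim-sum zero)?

1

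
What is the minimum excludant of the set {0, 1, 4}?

The values 0, 1 are all present; 2 is the first non-negative integer missing from the set.

2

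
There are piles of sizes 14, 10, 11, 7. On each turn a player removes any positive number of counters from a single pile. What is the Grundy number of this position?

Compute the nim-sum pairwise:
14 ⊕ 10 = 4
4 ⊕ 11 = 15
15 ⊕ 7 = 8

8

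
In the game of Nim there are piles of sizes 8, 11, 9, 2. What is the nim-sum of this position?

8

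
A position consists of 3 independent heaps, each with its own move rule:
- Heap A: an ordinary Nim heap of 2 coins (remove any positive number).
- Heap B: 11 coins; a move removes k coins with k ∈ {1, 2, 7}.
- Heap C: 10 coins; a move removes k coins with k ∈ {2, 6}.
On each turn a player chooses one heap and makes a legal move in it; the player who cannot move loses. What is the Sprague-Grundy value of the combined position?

1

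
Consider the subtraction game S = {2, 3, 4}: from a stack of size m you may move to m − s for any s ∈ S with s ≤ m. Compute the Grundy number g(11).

Build the Grundy sequence with g(k) = mex{g(k−s) : s ∈ {2, 3, 4}, s ≤ k}:
k:     0  1  2  3  4  5  6  7  8  9 10 11
g(k):  0  0  1  1  2  2  0  0  1  1  2  2
So g(11) = 2.

2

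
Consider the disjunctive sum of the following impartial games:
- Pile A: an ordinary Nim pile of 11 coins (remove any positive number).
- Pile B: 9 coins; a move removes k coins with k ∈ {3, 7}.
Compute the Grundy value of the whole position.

10

Pile A is a plain Nim pile of size 11, so its Grundy value is 11.
For pile B, compute g(0), g(1), … with moves {3, 7}:
g(0) = mex{} = 0
g(1) = mex{} = 0
g(2) = mex{} = 0
g(3) = mex{0} = 1
g(4) = mex{0} = 1
g(5) = mex{0} = 1
g(6) = mex{1} = 0
g(7) = mex{0,1} = 2
g(8) = mex{0,1} = 2
g(9) = mex{0} = 1
So g(9) = 1.
By the Sprague-Grundy theorem, the Grundy value of a sum of independent games is the XOR of the component values.
Combined value = 11 ⊕ 1 = 10.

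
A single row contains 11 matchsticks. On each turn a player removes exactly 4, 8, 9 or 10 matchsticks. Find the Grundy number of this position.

2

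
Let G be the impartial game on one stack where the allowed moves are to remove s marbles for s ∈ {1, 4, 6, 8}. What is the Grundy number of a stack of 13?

Compute g(0), g(1), … for moves {1, 4, 6, 8}:
g(0) = mex{} = 0
g(1) = mex{0} = 1
g(2) = mex{1} = 0
g(3) = mex{0} = 1
g(4) = mex{0,1} = 2
g(5) = mex{1,2} = 0
g(6) = mex{0} = 1
g(7) = mex{1} = 0
g(8) = mex{0,2} = 1
g(9) = mex{0,1} = 2
g(10) = mex{0,1,2} = 3
g(11) = mex{0,1,3} = 2
g(12) = mex{1,2} = 0
g(13) = mex{0,2} = 1
So g(13) = 1.

1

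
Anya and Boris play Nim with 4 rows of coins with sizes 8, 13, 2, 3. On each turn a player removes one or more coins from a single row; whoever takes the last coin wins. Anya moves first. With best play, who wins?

Anya wins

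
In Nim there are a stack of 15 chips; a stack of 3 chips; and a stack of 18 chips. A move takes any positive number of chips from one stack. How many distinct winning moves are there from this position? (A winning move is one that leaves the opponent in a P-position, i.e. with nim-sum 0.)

1

Nim-sum: 15 XOR 3 XOR 18 = 30.
The overall nim-sum is X = 30. A stack of size p has a winning move iff p XOR X < p (reduce it to p XOR X).
  15: 15 XOR 30 = 17 ≥ 15 — no move.
  3: 3 XOR 30 = 29 ≥ 3 — no move.
  18: 18 XOR 30 = 12 < 18 — winning move (to 12).
That gives 1 winning move.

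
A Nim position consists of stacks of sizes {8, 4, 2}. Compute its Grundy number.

14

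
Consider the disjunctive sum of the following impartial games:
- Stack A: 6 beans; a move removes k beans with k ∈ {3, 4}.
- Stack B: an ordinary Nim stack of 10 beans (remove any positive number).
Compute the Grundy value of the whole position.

8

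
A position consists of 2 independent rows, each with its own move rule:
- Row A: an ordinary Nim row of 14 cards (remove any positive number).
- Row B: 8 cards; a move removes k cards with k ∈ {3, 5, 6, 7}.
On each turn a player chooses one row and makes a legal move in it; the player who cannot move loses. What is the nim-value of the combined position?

12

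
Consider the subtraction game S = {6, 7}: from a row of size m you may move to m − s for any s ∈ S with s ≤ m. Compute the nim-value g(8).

Grundy values for subtraction set {6, 7}:
k:     0  1  2  3  4  5  6  7  8
g(k):  0  0  0  0  0  0  1  1  1
So g(8) = 1.

1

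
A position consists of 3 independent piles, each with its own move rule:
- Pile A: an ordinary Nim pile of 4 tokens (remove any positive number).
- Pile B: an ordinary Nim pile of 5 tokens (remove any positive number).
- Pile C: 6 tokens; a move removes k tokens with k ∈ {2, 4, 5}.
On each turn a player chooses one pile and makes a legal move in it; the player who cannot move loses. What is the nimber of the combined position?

Pile A is a plain Nim pile of size 4, so its Grundy value is 4.
Pile B is a plain Nim pile of size 5, so its Grundy value is 5.
Build the Grundy sequence for pile C with g(k) = mex{g(k−s) : s ∈ {2, 4, 5}, s ≤ k}:
g(0) = mex{} = 0
g(1) = mex{} = 0
g(2) = mex{0} = 1
g(3) = mex{0} = 1
g(4) = mex{0,1} = 2
g(5) = mex{0,1} = 2
g(6) = mex{0,1,2} = 3
So g(6) = 3.
The value of a disjunctive sum is the nim-sum of the parts.
Combined value = 4 ⊕ 5 ⊕ 3 = 2.

2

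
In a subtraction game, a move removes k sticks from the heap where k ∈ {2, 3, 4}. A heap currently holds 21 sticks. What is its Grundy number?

Grundy values for subtraction set {2, 3, 4}:
k:     0  1  2  3  4  5  6  7  8  9 10 11 12 13 14 15 16 17 18 19 20 21
g(k):  0  0  1  1  2  2  0  0  1  1  2  2  0  0  1  1  2  2  0  0  1  1
So g(21) = 1.

1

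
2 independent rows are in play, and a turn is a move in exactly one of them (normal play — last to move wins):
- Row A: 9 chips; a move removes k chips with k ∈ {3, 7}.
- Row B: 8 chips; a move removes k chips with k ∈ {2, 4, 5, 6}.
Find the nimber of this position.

1

For row A, compute g(0), g(1), … with moves {3, 7}:
k:     0  1  2  3  4  5  6  7  8  9
g(k):  0  0  0  1  1  1  0  2  2  1
So g(9) = 1.
Build the Grundy sequence for row B with g(k) = mex{g(k−s) : s ∈ {2, 4, 5, 6}, s ≤ k}:
k:     0  1  2  3  4  5  6  7  8
g(k):  0  0  1  1  2  2  3  3  0
So g(8) = 0.
By the Sprague-Grundy theorem, the Grundy value of a sum of independent games is the XOR of the component values.
Combined value = 1 XOR 0 = 1.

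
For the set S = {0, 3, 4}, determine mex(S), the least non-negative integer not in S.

0 is in the set but 1 is not, so the mex is 1.

1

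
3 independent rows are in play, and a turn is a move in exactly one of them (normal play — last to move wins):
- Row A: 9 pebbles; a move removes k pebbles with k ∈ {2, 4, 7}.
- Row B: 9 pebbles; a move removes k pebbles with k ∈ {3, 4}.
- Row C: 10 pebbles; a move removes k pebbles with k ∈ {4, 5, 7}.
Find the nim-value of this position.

2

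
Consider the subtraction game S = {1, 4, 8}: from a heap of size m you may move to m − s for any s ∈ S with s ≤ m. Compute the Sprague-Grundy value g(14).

Compute g(0), g(1), … for moves {1, 4, 8}:
g(0) = mex{} = 0
g(1) = mex{0} = 1
g(2) = mex{1} = 0
g(3) = mex{0} = 1
g(4) = mex{0,1} = 2
g(5) = mex{1,2} = 0
g(6) = mex{0} = 1
g(7) = mex{1} = 0
g(8) = mex{0,2} = 1
g(9) = mex{0,1} = 2
g(10) = mex{0,1,2} = 3
g(11) = mex{0,1,3} = 2
g(12) = mex{1,2} = 0
g(13) = mex{0,2} = 1
g(14) = mex{1,3} = 0
So g(14) = 0.

0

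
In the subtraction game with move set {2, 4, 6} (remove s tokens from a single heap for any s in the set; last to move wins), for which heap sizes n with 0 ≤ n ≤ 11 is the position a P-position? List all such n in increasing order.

0, 1, 8, 9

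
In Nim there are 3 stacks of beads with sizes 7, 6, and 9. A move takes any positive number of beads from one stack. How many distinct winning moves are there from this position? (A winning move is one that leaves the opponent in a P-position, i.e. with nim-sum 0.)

1

Write each in binary and XOR column by column:
  0111  (7)
  0110  (6)
  1001  (9)
  ----
  1000  (8)
The overall nim-sum is X = 8. A stack of size p has a winning move iff p XOR X < p (reduce it to p XOR X).
  7: 7 XOR 8 = 15 ≥ 7 — no move.
  6: 6 XOR 8 = 14 ≥ 6 — no move.
  9: 9 XOR 8 = 1 < 9 — winning move (to 1).
That gives 1 winning move.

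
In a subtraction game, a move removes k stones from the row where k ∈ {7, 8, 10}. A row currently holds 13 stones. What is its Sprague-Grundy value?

1

Compute g(0), g(1), … for moves {7, 8, 10}:
g(0) = mex{} = 0
g(1) = mex{} = 0
g(2) = mex{} = 0
g(3) = mex{} = 0
g(4) = mex{} = 0
g(5) = mex{} = 0
g(6) = mex{} = 0
g(7) = mex{0} = 1
g(8) = mex{0} = 1
g(9) = mex{0} = 1
g(10) = mex{0} = 1
g(11) = mex{0} = 1
g(12) = mex{0} = 1
g(13) = mex{0} = 1
So g(13) = 1.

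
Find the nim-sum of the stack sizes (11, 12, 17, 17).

Bitwise XOR of the heap sizes:
  01011  (11)
  01100  (12)
  10001  (17)
  10001  (17)
  -----
  00111  (7)

7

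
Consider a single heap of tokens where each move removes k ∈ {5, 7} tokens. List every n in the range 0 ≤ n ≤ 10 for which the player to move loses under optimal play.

0, 1, 2, 3, 4

Build the Grundy sequence with g(k) = mex{g(k−s) : s ∈ {5, 7}, s ≤ k}:
k:     0  1  2  3  4  5  6  7  8  9 10
g(k):  0  0  0  0  0  1  1  1  1  1  2
The P-positions (g = 0) in 0..10 are 0, 1, 2, 3, 4.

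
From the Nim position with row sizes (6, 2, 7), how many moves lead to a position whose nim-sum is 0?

3

Write each in binary and XOR column by column:
  110  (6)
  010  (2)
  111  (7)
  ---
  011  (3)
The overall nim-sum is X = 3. A row of size p has a winning move iff p XOR X < p (reduce it to p XOR X).
  6: 6 XOR 3 = 5 < 6 — winning move (to 5).
  2: 2 XOR 3 = 1 < 2 — winning move (to 1).
  7: 7 XOR 3 = 4 < 7 — winning move (to 4).
That gives 3 winning moves.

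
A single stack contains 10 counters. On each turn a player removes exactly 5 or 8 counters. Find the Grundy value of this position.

2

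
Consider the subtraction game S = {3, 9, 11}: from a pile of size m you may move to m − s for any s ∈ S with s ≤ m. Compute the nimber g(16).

3

Grundy values for subtraction set {3, 9, 11}:
k:     0  1  2  3  4  5  6  7  8  9 10 11 12 13 14 15 16
g(k):  0  0  0  1  1  1  0  0  0  1  1  1  2  2  0  3  3
So g(16) = 3.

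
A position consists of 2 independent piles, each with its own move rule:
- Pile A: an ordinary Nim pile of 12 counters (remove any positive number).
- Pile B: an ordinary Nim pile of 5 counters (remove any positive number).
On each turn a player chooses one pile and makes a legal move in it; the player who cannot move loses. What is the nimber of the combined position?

Pile A is a plain Nim pile of size 12, so its Grundy value is 12.
Pile B is a plain Nim pile of size 5, so its Grundy value is 5.
By the Sprague-Grundy theorem, the Grundy value of a sum of independent games is the XOR of the component values.
Combined value = 12 ⊕ 5 = 9.

9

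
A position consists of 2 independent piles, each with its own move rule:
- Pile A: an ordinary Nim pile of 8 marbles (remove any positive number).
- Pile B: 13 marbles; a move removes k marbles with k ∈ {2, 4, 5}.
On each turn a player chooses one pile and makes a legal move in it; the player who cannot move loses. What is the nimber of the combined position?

11

Pile A is a plain Nim pile of size 8, so its Grundy value is 8.
Build the Grundy sequence for pile B with g(k) = mex{g(k−s) : s ∈ {2, 4, 5}, s ≤ k}:
k:     0  1  2  3  4  5  6  7  8  9 10 11 12 13
g(k):  0  0  1  1  2  2  3  0  0  1  1  2  2  3
So g(13) = 3.
By the Sprague-Grundy theorem, the Grundy value of a sum of independent games is the XOR of the component values.
Combined value = 8 ⊕ 3 = 11.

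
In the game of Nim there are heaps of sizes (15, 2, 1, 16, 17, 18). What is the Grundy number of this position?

31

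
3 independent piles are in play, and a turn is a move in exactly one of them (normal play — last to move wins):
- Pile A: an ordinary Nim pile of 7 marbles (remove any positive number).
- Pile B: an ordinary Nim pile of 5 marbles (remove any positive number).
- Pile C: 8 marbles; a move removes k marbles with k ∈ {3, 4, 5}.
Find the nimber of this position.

2

Pile A is a plain Nim pile of size 7, so its Grundy value is 7.
Pile B is a plain Nim pile of size 5, so its Grundy value is 5.
Build the Grundy sequence for pile C with g(k) = mex{g(k−s) : s ∈ {3, 4, 5}, s ≤ k}:
k:     0  1  2  3  4  5  6  7  8
g(k):  0  0  0  1  1  1  2  2  0
So g(8) = 0.
The value of a disjunctive sum is the nim-sum of the parts.
Combined value = 7 XOR 5 XOR 0 = 2.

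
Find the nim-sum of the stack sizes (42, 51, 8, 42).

Nim-sum: 42 XOR 51 XOR 8 XOR 42 = 59.

59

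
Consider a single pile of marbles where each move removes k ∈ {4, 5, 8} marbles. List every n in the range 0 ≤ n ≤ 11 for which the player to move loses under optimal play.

0, 1, 2, 3

Build the Grundy sequence with g(k) = mex{g(k−s) : s ∈ {4, 5, 8}, s ≤ k}:
g(0) = mex{} = 0
g(1) = mex{} = 0
g(2) = mex{} = 0
g(3) = mex{} = 0
g(4) = mex{0} = 1
g(5) = mex{0} = 1
g(6) = mex{0} = 1
g(7) = mex{0} = 1
g(8) = mex{0,1} = 2
g(9) = mex{0,1} = 2
g(10) = mex{0,1} = 2
g(11) = mex{0,1} = 2
The P-positions (g = 0) in 0..11 are 0, 1, 2, 3.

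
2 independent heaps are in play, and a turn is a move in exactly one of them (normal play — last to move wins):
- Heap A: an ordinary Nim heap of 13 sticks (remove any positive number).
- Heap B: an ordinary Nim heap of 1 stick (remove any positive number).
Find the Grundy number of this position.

Heap A is a plain Nim heap of size 13, so its Grundy value is 13.
Heap B is a plain Nim heap of size 1, so its Grundy value is 1.
The value of a disjunctive sum is the nim-sum of the parts.
Combined value = 13 XOR 1 = 12.

12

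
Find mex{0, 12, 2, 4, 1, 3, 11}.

5

The values 0, 1, 2, 3, 4 are all present; 5 is the first non-negative integer missing from the set.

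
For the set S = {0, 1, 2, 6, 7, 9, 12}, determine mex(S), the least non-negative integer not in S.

3

The values 0, 1, 2 are all present; 3 is the first non-negative integer missing from the set.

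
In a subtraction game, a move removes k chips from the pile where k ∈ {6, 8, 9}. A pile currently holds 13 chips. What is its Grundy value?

Grundy values for subtraction set {6, 8, 9}:
g(0) = mex{} = 0
g(1) = mex{} = 0
g(2) = mex{} = 0
g(3) = mex{} = 0
g(4) = mex{} = 0
g(5) = mex{} = 0
g(6) = mex{0} = 1
g(7) = mex{0} = 1
g(8) = mex{0} = 1
g(9) = mex{0} = 1
g(10) = mex{0} = 1
g(11) = mex{0} = 1
g(12) = mex{0,1} = 2
g(13) = mex{0,1} = 2
So g(13) = 2.

2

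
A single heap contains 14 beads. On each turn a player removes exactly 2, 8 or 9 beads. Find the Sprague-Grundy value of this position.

3

Build the Grundy sequence with g(k) = mex{g(k−s) : s ∈ {2, 8, 9}, s ≤ k}:
k:     0  1  2  3  4  5  6  7  8  9 10 11 12 13 14
g(k):  0  0  1  1  0  0  1  1  2  2  3  0  2  1  3
So g(14) = 3.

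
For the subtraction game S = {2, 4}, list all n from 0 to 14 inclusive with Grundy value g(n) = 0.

0, 1, 6, 7, 12, 13

Compute g(0), g(1), … for moves {2, 4}:
g(0) = mex{} = 0
g(1) = mex{} = 0
g(2) = mex{0} = 1
g(3) = mex{0} = 1
g(4) = mex{0,1} = 2
g(5) = mex{0,1} = 2
g(6) = mex{1,2} = 0
g(7) = mex{1,2} = 0
g(8) = mex{0,2} = 1
g(9) = mex{0,2} = 1
g(10) = mex{0,1} = 2
g(11) = mex{0,1} = 2
g(12) = mex{1,2} = 0
g(13) = mex{1,2} = 0
g(14) = mex{0,2} = 1
The P-positions (g = 0) in 0..14 are 0, 1, 6, 7, 12, 13.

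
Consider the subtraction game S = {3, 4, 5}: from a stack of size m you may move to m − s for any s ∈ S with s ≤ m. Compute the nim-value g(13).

1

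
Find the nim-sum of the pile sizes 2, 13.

Compute the nim-sum pairwise:
2 XOR 13 = 15

15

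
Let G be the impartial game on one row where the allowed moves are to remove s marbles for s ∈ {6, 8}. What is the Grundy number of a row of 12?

2

Build the Grundy sequence with g(k) = mex{g(k−s) : s ∈ {6, 8}, s ≤ k}:
g(0) = mex{} = 0
g(1) = mex{} = 0
g(2) = mex{} = 0
g(3) = mex{} = 0
g(4) = mex{} = 0
g(5) = mex{} = 0
g(6) = mex{0} = 1
g(7) = mex{0} = 1
g(8) = mex{0} = 1
g(9) = mex{0} = 1
g(10) = mex{0} = 1
g(11) = mex{0} = 1
g(12) = mex{0,1} = 2
So g(12) = 2.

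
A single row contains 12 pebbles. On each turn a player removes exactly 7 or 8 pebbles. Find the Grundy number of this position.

Build the Grundy sequence with g(k) = mex{g(k−s) : s ∈ {7, 8}, s ≤ k}:
k:     0  1  2  3  4  5  6  7  8  9 10 11 12
g(k):  0  0  0  0  0  0  0  1  1  1  1  1  1
So g(12) = 1.

1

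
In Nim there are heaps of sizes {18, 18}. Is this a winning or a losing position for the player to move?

Compute the nim-sum pairwise:
18 ^ 18 = 0
The nim-sum is 0, so this is a P-position: the player to move is in a losing position under optimal play.

Losing position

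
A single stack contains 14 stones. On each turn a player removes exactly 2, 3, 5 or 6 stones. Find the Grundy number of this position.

Compute g(0), g(1), … for moves {2, 3, 5, 6}:
k:     0  1  2  3  4  5  6  7  8  9 10 11 12 13 14
g(k):  0  0  1  1  2  2  3  3  0  0  1  1  2  2  3
So g(14) = 3.

3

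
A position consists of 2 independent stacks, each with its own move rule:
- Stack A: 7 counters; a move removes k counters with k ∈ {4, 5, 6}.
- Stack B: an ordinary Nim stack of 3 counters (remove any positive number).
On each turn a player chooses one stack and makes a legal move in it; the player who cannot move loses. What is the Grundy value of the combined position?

2

Grundy values for stack A (subtraction set {4, 5, 6}):
k:     0  1  2  3  4  5  6  7
g(k):  0  0  0  0  1  1  1  1
So g(7) = 1.
Stack B is a plain Nim stack of size 3, so its Grundy value is 3.
By the Sprague-Grundy theorem, the Grundy value of a sum of independent games is the XOR of the component values.
Combined value = 1 XOR 3 = 2.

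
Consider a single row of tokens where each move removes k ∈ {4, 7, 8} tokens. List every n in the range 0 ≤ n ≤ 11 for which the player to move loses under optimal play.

Compute g(0), g(1), … for moves {4, 7, 8}:
k:     0  1  2  3  4  5  6  7  8  9 10 11
g(k):  0  0  0  0  1  1  1  1  2  2  2  2
The P-positions (g = 0) in 0..11 are 0, 1, 2, 3.

0, 1, 2, 3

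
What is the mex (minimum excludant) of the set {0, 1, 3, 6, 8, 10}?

The values 0, 1 are all present; 2 is the first non-negative integer missing from the set.

2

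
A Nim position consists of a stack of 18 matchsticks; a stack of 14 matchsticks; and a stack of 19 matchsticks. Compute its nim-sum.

15

Bitwise XOR of the heap sizes:
  10010  (18)
  01110  (14)
  10011  (19)
  -----
  01111  (15)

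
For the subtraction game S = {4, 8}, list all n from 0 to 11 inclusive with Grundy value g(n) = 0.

0, 1, 2, 3

Compute g(0), g(1), … for moves {4, 8}:
g(0) = mex{} = 0
g(1) = mex{} = 0
g(2) = mex{} = 0
g(3) = mex{} = 0
g(4) = mex{0} = 1
g(5) = mex{0} = 1
g(6) = mex{0} = 1
g(7) = mex{0} = 1
g(8) = mex{0,1} = 2
g(9) = mex{0,1} = 2
g(10) = mex{0,1} = 2
g(11) = mex{0,1} = 2
The P-positions (g = 0) in 0..11 are 0, 1, 2, 3.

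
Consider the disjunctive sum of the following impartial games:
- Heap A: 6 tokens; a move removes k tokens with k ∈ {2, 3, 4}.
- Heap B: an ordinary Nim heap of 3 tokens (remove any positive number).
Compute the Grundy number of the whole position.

Grundy values for heap A (subtraction set {2, 3, 4}):
k:     0  1  2  3  4  5  6
g(k):  0  0  1  1  2  2  0
So g(6) = 0.
Heap B is a plain Nim heap of size 3, so its Grundy value is 3.
The value of a disjunctive sum is the nim-sum of the parts.
Combined value = 0 ⊕ 3 = 3.

3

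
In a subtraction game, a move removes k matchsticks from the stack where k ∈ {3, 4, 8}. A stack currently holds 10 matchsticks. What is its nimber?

1

Compute g(0), g(1), … for moves {3, 4, 8}:
k:     0  1  2  3  4  5  6  7  8  9 10
g(k):  0  0  0  1  1  1  2  0  2  3  1
So g(10) = 1.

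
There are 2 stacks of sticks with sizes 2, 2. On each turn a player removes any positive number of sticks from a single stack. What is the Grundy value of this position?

Compute the nim-sum pairwise:
2 ⊕ 2 = 0

0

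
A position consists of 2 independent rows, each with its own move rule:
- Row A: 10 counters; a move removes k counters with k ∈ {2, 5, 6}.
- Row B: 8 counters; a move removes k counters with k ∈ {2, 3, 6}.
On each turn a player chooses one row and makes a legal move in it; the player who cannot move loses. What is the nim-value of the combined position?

Grundy values for row A (subtraction set {2, 5, 6}):
g(0) = mex{} = 0
g(1) = mex{} = 0
g(2) = mex{0} = 1
g(3) = mex{0} = 1
g(4) = mex{1} = 0
g(5) = mex{0,1} = 2
g(6) = mex{0} = 1
g(7) = mex{0,1,2} = 3
g(8) = mex{1} = 0
g(9) = mex{0,1,3} = 2
g(10) = mex{0,2} = 1
So g(10) = 1.
Grundy values for row B (subtraction set {2, 3, 6}):
k:     0  1  2  3  4  5  6  7  8
g(k):  0  0  1  1  2  0  3  1  2
So g(8) = 2.
By the Sprague-Grundy theorem, the Grundy value of a sum of independent games is the XOR of the component values.
Combined value = 1 XOR 2 = 3.

3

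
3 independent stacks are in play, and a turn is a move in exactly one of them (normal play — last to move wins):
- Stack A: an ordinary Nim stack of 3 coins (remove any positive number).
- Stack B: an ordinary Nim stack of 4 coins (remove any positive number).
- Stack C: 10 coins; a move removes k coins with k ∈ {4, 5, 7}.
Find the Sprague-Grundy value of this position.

Stack A is a plain Nim stack of size 3, so its Grundy value is 3.
Stack B is a plain Nim stack of size 4, so its Grundy value is 4.
Grundy values for stack C (subtraction set {4, 5, 7}):
g(0) = mex{} = 0
g(1) = mex{} = 0
g(2) = mex{} = 0
g(3) = mex{} = 0
g(4) = mex{0} = 1
g(5) = mex{0} = 1
g(6) = mex{0} = 1
g(7) = mex{0} = 1
g(8) = mex{0,1} = 2
g(9) = mex{0,1} = 2
g(10) = mex{0,1} = 2
So g(10) = 2.
By the Sprague-Grundy theorem, the Grundy value of a sum of independent games is the XOR of the component values.
Combined value = 3 ⊕ 4 ⊕ 2 = 5.

5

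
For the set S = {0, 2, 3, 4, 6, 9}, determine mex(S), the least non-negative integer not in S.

1

0 is in the set but 1 is not, so the mex is 1.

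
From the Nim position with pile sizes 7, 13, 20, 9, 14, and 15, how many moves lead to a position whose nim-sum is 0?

1

Write each in binary and XOR column by column:
  00111  (7)
  01101  (13)
  10100  (20)
  01001  (9)
  01110  (14)
  01111  (15)
  -----
  10110  (22)
The overall nim-sum is X = 22. A pile of size p has a winning move iff p XOR X < p (reduce it to p XOR X).
  7: 7 XOR 22 = 17 ≥ 7 — no move.
  13: 13 XOR 22 = 27 ≥ 13 — no move.
  20: 20 XOR 22 = 2 < 20 — winning move (to 2).
  9: 9 XOR 22 = 31 ≥ 9 — no move.
  14: 14 XOR 22 = 24 ≥ 14 — no move.
  15: 15 XOR 22 = 25 ≥ 15 — no move.
That gives 1 winning move.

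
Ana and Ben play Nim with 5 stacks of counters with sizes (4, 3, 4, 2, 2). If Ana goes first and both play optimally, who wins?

Write each in binary and XOR column by column:
  100  (4)
  011  (3)
  100  (4)
  010  (2)
  010  (2)
  ---
  011  (3)
The nim-sum is 3 ≠ 0, so this is an N-position: the player to move can win; Ana has a winning move.

Ana wins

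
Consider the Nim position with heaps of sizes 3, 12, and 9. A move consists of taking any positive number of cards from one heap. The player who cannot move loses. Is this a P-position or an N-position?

N-position

Compute the nim-sum pairwise:
3 ^ 12 = 15
15 ^ 9 = 6
The nim-sum is 6 ≠ 0, so this is an N-position: the player to move can win.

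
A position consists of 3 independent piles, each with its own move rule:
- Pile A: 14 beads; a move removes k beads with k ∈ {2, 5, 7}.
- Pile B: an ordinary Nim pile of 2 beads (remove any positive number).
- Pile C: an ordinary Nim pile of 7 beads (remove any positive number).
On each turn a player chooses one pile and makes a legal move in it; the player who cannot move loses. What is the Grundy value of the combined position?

5

Build the Grundy sequence for pile A with g(k) = mex{g(k−s) : s ∈ {2, 5, 7}, s ≤ k}:
k:     0  1  2  3  4  5  6  7  8  9 10 11 12 13 14
g(k):  0  0  1  1  0  2  1  3  2  2  0  3  1  0  0
So g(14) = 0.
Pile B is a plain Nim pile of size 2, so its Grundy value is 2.
Pile C is a plain Nim pile of size 7, so its Grundy value is 7.
The value of a disjunctive sum is the nim-sum of the parts.
Combined value = 0 ⊕ 2 ⊕ 7 = 5.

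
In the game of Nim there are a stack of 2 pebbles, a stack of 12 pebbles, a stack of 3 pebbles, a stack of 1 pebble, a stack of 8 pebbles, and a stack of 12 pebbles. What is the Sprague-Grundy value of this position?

Nim-sum: 2 ⊕ 12 ⊕ 3 ⊕ 1 ⊕ 8 ⊕ 12 = 8.

8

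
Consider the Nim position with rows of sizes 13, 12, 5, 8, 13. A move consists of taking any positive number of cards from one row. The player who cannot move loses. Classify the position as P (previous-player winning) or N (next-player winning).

N-position

Write each in binary and XOR column by column:
  1101  (13)
  1100  (12)
  0101  (5)
  1000  (8)
  1101  (13)
  ----
  0001  (1)
The nim-sum is 1 ≠ 0, so this is an N-position: the player to move can win.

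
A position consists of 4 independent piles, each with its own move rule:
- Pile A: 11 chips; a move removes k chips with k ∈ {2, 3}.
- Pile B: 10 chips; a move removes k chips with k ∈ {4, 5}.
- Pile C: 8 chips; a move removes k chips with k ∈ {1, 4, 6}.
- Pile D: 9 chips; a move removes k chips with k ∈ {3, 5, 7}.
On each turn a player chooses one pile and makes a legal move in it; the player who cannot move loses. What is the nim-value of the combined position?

For pile A, compute g(0), g(1), … with moves {2, 3}:
g(0) = mex{} = 0
g(1) = mex{} = 0
g(2) = mex{0} = 1
g(3) = mex{0} = 1
g(4) = mex{0,1} = 2
g(5) = mex{1} = 0
g(6) = mex{1,2} = 0
g(7) = mex{0,2} = 1
g(8) = mex{0} = 1
g(9) = mex{0,1} = 2
g(10) = mex{1} = 0
g(11) = mex{1,2} = 0
So g(11) = 0.
Build the Grundy sequence for pile B with g(k) = mex{g(k−s) : s ∈ {4, 5}, s ≤ k}:
k:     0  1  2  3  4  5  6  7  8  9 10
g(k):  0  0  0  0  1  1  1  1  2  0  0
So g(10) = 0.
Build the Grundy sequence for pile C with g(k) = mex{g(k−s) : s ∈ {1, 4, 6}, s ≤ k}:
g(0) = mex{} = 0
g(1) = mex{0} = 1
g(2) = mex{1} = 0
g(3) = mex{0} = 1
g(4) = mex{0,1} = 2
g(5) = mex{1,2} = 0
g(6) = mex{0} = 1
g(7) = mex{1} = 0
g(8) = mex{0,2} = 1
So g(8) = 1.
Build the Grundy sequence for pile D with g(k) = mex{g(k−s) : s ∈ {3, 5, 7}, s ≤ k}:
k:     0  1  2  3  4  5  6  7  8  9
g(k):  0  0  0  1  1  1  2  2  2  3
So g(9) = 3.
By the Sprague-Grundy theorem, the Grundy value of a sum of independent games is the XOR of the component values.
Combined value = 0 XOR 0 XOR 1 XOR 3 = 2.

2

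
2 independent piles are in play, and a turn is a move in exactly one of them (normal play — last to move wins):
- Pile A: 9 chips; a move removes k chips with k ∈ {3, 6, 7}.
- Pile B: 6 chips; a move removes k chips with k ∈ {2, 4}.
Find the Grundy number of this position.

For pile A, compute g(0), g(1), … with moves {3, 6, 7}:
k:     0  1  2  3  4  5  6  7  8  9
g(k):  0  0  0  1  1  1  2  2  2  3
So g(9) = 3.
Grundy values for pile B (subtraction set {2, 4}):
k:     0  1  2  3  4  5  6
g(k):  0  0  1  1  2  2  0
So g(6) = 0.
The value of a disjunctive sum is the nim-sum of the parts.
Combined value = 3 XOR 0 = 3.

3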